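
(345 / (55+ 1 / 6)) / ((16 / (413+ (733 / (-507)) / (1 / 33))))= 31947345 / 223756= 142.78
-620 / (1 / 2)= -1240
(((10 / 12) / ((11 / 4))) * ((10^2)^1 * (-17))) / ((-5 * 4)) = 850 / 33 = 25.76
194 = 194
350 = 350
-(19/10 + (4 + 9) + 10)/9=-83/30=-2.77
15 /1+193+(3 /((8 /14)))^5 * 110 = 224732051 /512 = 438929.79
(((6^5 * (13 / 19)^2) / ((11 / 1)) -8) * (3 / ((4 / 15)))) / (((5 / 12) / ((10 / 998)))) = 173120760 / 1981529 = 87.37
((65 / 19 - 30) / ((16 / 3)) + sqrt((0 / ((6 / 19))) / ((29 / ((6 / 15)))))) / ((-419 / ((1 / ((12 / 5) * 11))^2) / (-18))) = -37875 / 123299968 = -0.00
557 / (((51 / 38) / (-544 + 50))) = -10456004 / 51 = -205019.69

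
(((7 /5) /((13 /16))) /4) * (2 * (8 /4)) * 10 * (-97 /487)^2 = 2107616 /3083197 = 0.68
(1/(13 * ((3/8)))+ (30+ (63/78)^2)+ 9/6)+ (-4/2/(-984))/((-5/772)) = 13321837/415740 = 32.04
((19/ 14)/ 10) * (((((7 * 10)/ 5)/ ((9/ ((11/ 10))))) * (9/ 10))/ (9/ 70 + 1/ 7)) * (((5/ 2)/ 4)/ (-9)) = -77/ 1440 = -0.05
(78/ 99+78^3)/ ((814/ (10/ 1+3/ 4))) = 336695203/ 53724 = 6267.13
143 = 143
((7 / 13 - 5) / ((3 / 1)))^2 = 3364 / 1521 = 2.21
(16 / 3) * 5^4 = 10000 / 3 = 3333.33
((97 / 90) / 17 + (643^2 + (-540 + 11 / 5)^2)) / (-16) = -5375485961 / 122400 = -43917.37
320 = 320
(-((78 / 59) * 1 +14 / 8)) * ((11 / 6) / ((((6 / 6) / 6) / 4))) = -7975 / 59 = -135.17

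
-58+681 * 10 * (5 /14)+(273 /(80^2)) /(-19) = 2374.14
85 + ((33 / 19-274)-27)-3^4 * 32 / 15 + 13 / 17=-623872 / 1615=-386.30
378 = 378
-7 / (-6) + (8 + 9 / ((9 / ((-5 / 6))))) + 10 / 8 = 115 / 12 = 9.58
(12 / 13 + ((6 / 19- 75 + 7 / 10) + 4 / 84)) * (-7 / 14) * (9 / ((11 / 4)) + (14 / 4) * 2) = 427954843 / 1141140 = 375.02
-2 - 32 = -34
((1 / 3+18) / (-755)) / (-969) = 11 / 438957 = 0.00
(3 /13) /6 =1 /26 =0.04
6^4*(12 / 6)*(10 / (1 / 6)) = 155520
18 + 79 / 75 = 1429 / 75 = 19.05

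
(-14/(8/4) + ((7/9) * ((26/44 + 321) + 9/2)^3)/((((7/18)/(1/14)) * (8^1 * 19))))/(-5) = -9228493943/1416184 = -6516.45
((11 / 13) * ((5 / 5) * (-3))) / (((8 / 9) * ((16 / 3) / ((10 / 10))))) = -891 / 1664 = -0.54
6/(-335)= -6/335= -0.02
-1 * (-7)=7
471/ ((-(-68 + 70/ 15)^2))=-4239/ 36100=-0.12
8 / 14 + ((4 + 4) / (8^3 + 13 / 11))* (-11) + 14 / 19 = 853486 / 750785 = 1.14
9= 9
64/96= 2/3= 0.67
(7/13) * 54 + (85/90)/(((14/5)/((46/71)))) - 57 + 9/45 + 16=-11.50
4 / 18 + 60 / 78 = 116 / 117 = 0.99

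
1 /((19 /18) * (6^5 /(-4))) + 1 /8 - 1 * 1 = -3593 /4104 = -0.88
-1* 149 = -149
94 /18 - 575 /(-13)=5786 /117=49.45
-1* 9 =-9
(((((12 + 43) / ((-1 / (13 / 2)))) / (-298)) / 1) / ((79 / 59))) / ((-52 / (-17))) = 55165 / 188336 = 0.29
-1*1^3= -1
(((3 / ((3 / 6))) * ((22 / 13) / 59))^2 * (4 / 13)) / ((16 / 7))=0.00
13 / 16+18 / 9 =45 / 16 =2.81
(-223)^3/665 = -11089567/665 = -16676.04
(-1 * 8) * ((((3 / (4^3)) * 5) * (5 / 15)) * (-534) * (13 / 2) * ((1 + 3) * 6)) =52065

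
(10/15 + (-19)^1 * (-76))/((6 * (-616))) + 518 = 260875/504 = 517.61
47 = 47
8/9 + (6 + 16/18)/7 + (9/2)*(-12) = -3284/63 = -52.13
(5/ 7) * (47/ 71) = 235/ 497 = 0.47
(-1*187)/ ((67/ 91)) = -17017/ 67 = -253.99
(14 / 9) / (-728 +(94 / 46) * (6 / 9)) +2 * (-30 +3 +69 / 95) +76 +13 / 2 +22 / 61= 26420684527 / 871649130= 30.31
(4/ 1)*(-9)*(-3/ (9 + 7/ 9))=243/ 22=11.05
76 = 76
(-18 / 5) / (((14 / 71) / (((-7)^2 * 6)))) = -26838 / 5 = -5367.60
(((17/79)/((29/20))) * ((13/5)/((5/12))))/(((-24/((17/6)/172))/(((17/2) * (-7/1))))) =447083/11821560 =0.04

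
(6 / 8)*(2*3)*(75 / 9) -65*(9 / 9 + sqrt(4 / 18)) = -65*sqrt(2) / 3 -55 / 2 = -58.14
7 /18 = 0.39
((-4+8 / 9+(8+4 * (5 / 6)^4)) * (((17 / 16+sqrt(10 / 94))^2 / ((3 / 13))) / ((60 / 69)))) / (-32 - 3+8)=-208869739 / 134369280 - 238901 * sqrt(235) / 4199040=-2.43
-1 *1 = -1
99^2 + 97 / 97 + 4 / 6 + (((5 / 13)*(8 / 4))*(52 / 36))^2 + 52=9855.90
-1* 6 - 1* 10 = -16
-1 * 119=-119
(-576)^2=331776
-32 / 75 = -0.43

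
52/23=2.26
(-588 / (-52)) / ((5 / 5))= 147 / 13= 11.31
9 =9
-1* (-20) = 20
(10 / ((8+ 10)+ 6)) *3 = 5 / 4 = 1.25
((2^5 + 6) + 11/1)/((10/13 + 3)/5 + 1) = 3185/114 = 27.94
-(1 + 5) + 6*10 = 54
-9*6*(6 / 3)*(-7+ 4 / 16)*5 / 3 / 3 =405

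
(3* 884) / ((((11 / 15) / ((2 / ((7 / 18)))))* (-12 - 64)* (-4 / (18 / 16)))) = 805545 / 11704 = 68.83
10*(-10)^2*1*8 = 8000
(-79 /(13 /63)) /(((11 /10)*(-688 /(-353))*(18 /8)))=-976045 /12298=-79.37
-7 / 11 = -0.64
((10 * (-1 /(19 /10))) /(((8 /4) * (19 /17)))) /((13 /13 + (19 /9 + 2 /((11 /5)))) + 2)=-42075 /107578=-0.39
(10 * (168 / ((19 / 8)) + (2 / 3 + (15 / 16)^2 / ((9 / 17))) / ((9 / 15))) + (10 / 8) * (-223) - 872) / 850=-8855911 / 18604800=-0.48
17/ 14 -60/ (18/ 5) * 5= -3449/ 42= -82.12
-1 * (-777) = 777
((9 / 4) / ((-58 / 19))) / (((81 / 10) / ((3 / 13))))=-0.02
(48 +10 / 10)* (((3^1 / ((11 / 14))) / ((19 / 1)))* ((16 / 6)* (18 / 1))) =98784 / 209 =472.65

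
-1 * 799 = -799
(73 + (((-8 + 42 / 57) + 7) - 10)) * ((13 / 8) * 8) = 15496 / 19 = 815.58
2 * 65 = 130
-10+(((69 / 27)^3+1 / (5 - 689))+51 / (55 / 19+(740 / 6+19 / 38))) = 5675758093 / 800421588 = 7.09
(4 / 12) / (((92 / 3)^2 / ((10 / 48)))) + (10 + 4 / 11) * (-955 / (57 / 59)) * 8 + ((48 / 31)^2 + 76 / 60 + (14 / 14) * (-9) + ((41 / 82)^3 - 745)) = -888000083894327 / 10736753280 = -82706.57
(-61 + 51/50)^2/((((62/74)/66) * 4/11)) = 120798427431/155000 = 779344.69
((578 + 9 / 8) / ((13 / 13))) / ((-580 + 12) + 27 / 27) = -1.02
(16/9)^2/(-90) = -0.04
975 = 975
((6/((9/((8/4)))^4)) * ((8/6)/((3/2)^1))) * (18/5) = 0.05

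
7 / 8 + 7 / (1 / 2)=119 / 8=14.88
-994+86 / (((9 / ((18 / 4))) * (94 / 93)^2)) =-8411077 / 8836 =-951.91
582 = 582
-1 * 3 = -3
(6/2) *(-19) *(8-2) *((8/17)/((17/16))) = -43776/289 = -151.47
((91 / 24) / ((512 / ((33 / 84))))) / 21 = 0.00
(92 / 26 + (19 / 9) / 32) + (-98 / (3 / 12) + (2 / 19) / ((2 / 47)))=-385.92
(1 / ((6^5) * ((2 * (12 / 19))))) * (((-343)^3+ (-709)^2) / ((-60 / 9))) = 126194599 / 207360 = 608.58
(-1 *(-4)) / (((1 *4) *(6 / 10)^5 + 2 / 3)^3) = 823974609375 / 192521646574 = 4.28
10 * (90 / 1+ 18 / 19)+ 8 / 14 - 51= 114253 / 133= 859.05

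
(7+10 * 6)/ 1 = 67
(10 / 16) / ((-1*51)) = -5 / 408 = -0.01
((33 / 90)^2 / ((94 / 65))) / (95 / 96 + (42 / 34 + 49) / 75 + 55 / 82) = 21927620 / 549593043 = 0.04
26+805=831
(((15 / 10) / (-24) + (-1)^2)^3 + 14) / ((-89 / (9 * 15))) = -8197065 / 364544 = -22.49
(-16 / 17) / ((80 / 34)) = -0.40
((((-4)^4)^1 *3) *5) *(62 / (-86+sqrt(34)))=-3412480 / 1227 - 39680 *sqrt(34) / 1227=-2969.72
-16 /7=-2.29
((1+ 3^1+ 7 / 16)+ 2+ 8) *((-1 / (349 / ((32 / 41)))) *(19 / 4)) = -4389 / 28618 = -0.15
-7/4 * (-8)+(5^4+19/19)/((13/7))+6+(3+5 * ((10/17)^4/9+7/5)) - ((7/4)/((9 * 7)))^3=367.14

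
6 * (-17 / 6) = -17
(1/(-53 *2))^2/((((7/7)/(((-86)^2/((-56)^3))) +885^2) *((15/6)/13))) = 1849/3129094454530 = 0.00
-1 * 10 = -10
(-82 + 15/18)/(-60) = 487/360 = 1.35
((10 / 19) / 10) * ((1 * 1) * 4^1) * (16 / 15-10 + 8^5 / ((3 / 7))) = 4586984 / 285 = 16094.68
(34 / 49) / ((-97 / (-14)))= 68 / 679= 0.10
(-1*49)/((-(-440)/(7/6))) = -343/2640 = -0.13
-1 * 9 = -9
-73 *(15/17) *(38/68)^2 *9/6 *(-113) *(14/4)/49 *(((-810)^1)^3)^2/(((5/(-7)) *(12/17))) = -39423928591962591046875/289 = -136414977826860176632.79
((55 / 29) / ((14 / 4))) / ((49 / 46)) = 5060 / 9947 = 0.51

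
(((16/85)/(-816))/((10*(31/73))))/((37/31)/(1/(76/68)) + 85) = -73/116019900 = -0.00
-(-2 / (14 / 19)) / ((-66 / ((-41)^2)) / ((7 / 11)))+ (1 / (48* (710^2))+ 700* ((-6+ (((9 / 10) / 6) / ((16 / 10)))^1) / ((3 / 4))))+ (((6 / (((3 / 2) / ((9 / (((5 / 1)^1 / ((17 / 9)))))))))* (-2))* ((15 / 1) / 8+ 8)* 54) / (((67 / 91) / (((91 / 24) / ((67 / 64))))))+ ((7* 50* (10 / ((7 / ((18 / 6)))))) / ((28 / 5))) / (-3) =-7083779011652483257 / 92000661614400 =-76997.04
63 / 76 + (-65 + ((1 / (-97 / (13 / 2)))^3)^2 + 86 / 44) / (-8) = 776329907585024919 / 89134668303442432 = 8.71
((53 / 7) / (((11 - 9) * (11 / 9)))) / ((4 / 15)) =7155 / 616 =11.62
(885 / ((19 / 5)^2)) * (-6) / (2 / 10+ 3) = -331875 / 2888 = -114.92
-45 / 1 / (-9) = 5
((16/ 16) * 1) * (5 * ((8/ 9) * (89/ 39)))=3560/ 351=10.14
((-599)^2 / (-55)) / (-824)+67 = 3395241 / 45320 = 74.92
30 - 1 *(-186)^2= -34566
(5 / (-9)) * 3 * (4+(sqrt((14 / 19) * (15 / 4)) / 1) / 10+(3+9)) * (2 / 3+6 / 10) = -304 / 9- sqrt(3990) / 180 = -34.13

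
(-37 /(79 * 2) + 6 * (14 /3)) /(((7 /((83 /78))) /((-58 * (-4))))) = 21119018 /21567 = 979.23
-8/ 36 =-2/ 9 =-0.22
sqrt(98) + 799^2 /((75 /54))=7* sqrt(2) + 11491218 /25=459658.62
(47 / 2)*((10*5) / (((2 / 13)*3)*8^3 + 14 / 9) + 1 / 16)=570721 / 89056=6.41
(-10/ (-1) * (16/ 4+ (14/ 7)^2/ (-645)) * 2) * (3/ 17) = 10304/ 731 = 14.10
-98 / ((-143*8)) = 49 / 572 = 0.09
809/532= 1.52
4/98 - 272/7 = -1902/49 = -38.82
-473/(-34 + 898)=-473/864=-0.55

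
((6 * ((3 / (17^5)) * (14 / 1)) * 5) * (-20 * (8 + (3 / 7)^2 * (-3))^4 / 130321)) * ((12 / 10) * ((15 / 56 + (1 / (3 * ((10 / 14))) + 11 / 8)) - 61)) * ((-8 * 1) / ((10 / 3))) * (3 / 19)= -227578278097656000 / 20267348334471824243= -0.01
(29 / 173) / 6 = 29 / 1038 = 0.03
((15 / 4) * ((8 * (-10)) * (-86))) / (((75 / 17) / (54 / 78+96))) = 7350936 / 13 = 565456.62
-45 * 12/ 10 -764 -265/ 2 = -1901/ 2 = -950.50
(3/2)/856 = 3/1712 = 0.00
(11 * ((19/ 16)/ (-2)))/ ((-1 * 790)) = 209/ 25280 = 0.01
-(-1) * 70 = 70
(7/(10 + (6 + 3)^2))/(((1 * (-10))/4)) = -0.03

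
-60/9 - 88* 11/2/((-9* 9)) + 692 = 55996/81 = 691.31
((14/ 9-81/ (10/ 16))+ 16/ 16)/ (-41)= 5717/ 1845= 3.10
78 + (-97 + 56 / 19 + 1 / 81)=-24686 / 1539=-16.04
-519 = -519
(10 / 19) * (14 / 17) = 140 / 323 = 0.43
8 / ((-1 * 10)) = -0.80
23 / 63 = 0.37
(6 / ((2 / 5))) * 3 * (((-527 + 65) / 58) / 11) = -945 / 29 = -32.59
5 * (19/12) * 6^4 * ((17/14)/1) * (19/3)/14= 276165/49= 5636.02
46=46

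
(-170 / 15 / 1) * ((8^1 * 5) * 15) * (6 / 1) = -40800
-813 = -813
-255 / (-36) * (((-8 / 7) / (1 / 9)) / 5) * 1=-102 / 7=-14.57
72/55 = 1.31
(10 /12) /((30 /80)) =20 /9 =2.22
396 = 396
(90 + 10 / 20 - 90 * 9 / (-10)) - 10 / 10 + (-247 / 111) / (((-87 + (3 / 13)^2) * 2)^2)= 16345087017905 / 95865654384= 170.50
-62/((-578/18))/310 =9/1445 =0.01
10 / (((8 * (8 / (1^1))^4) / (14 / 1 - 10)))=5 / 4096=0.00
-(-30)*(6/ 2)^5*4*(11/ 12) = 26730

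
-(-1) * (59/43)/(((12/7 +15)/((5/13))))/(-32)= -0.00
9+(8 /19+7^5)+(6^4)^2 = 32232216 /19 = 1696432.42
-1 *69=-69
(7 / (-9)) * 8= -56 / 9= -6.22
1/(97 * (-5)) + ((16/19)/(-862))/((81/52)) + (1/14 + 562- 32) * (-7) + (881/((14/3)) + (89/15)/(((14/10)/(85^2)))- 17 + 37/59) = 3598245502236178/132864109245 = 27082.15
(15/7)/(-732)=-5/1708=-0.00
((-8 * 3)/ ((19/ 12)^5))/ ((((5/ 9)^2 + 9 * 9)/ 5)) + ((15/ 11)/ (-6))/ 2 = -93979204915/ 358766936308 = -0.26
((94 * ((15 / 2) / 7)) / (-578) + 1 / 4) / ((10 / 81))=49653 / 80920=0.61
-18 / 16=-9 / 8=-1.12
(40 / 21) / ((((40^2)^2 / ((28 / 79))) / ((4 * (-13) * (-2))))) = 13 / 474000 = 0.00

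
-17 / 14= -1.21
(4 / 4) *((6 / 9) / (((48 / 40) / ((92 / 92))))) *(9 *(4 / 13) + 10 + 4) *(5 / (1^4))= 5450 / 117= 46.58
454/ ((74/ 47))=10669/ 37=288.35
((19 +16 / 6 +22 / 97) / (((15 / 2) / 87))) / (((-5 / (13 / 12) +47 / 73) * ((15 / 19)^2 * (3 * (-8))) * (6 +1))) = 63296401051 / 103645615500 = 0.61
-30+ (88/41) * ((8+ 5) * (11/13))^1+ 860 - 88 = 31390/41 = 765.61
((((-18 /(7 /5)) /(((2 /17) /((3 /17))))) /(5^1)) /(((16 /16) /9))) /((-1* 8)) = 243 /56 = 4.34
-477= -477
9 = 9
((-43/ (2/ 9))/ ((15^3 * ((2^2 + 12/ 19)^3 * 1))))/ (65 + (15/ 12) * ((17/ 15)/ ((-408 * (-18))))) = -7963299/ 896990182000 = -0.00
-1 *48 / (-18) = 8 / 3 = 2.67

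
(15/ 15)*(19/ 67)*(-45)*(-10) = 8550/ 67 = 127.61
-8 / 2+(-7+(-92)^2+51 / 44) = 371983 / 44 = 8454.16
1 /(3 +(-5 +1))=-1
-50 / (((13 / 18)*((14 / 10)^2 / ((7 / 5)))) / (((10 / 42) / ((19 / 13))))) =-7500 / 931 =-8.06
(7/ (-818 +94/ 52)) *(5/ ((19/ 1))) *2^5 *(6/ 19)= -0.02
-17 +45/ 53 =-856/ 53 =-16.15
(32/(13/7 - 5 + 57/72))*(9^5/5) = -317447424/1975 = -160732.87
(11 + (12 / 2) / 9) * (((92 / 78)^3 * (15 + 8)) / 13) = 78355480 / 2313441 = 33.87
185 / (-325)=-37 / 65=-0.57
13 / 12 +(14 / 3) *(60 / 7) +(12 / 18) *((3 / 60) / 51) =125717 / 3060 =41.08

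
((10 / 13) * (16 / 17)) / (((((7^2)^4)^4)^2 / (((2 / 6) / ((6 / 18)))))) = 160 / 269567067767519689730624823626416772386990980003003686621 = 0.00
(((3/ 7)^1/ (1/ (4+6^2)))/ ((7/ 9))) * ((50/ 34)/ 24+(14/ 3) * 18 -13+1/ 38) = 24798195/ 15827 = 1566.83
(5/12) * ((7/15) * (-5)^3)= -875/36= -24.31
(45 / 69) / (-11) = -15 / 253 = -0.06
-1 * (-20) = 20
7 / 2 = 3.50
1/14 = 0.07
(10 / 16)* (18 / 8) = 45 / 32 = 1.41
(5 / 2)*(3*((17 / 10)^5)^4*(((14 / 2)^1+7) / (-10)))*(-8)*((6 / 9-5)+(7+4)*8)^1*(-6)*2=-21422563744439354765578838871 / 6250000000000000000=-3427610199.11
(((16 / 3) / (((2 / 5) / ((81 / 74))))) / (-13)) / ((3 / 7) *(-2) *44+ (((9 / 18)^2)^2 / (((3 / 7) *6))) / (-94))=102332160 / 3437734417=0.03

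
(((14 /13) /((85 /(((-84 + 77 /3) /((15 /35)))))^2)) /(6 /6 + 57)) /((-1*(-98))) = 8575 /17650386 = 0.00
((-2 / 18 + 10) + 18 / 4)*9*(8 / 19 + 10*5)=6529.53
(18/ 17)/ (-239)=-18/ 4063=-0.00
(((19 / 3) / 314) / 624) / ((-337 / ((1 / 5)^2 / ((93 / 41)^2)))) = -31939 / 42832290477600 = -0.00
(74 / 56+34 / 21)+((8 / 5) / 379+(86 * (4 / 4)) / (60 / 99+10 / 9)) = 53.03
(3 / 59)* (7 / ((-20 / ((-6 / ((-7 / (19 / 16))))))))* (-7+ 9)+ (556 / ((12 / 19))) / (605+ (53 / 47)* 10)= 114204079 / 82028880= 1.39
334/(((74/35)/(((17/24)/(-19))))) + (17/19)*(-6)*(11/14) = -1193723/118104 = -10.11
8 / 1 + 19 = 27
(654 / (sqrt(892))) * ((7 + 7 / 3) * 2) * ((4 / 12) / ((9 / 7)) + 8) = 6104 * sqrt(223) / 27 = 3376.01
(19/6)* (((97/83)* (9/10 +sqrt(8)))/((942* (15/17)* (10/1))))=31331/78186000 +31331* sqrt(2)/35183700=0.00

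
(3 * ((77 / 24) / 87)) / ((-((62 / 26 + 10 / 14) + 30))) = -7007 / 2096352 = -0.00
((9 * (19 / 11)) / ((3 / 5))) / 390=0.07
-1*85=-85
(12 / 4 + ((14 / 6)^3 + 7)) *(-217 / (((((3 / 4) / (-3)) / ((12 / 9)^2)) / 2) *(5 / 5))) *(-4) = -68106752 / 243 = -280274.70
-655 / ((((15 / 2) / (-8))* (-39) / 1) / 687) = -12307.28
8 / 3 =2.67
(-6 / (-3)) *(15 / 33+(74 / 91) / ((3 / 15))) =9050 / 1001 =9.04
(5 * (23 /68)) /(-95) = -23 /1292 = -0.02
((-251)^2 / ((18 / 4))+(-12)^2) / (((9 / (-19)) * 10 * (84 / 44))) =-13302641 / 8505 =-1564.10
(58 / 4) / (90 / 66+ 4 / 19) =6061 / 658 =9.21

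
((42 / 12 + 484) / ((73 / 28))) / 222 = 2275 / 2701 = 0.84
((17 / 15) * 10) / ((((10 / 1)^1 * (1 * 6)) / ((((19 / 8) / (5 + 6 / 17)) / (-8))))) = -5491 / 524160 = -0.01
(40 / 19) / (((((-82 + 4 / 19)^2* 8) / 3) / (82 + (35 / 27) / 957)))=201289135 / 20799671508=0.01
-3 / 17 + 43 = 42.82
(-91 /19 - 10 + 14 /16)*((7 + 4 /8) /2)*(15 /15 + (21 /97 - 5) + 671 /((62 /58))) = -29760365925 /914128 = -32556.02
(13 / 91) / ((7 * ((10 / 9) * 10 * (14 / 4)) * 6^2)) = 1 / 68600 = 0.00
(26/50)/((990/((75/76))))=13/25080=0.00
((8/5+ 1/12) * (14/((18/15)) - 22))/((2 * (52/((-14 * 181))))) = 3966977/9360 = 423.82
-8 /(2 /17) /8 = -8.50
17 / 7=2.43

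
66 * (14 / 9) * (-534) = -54824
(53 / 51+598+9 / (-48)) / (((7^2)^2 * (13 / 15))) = 349045 / 1212848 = 0.29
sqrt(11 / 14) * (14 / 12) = sqrt(154) / 12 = 1.03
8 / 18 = 4 / 9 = 0.44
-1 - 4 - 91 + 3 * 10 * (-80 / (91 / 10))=-32736 / 91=-359.74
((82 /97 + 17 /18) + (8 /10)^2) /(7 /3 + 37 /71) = 7530331 /8846400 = 0.85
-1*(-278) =278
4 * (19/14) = 38/7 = 5.43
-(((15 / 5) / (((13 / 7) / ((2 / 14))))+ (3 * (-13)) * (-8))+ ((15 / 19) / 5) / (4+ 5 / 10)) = -231389 / 741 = -312.27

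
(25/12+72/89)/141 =3089/150588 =0.02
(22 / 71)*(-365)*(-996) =7997880 / 71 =112646.20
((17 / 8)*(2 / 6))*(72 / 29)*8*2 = 816 / 29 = 28.14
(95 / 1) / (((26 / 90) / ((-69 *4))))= -1179900 / 13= -90761.54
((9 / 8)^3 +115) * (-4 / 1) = -465.70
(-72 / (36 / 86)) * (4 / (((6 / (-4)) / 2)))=2752 / 3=917.33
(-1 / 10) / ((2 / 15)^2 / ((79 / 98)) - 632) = 3555 / 22466816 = 0.00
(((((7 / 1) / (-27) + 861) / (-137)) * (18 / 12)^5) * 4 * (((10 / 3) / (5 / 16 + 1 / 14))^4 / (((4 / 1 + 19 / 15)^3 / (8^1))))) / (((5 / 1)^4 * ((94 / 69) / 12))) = -9083637737717760000 / 10853592734752921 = -836.92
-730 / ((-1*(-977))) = -730 / 977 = -0.75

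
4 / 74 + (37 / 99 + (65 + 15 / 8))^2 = 104960417005 / 23208768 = 4522.45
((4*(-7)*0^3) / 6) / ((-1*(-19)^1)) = 0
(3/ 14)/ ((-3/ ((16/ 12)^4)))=-128/ 567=-0.23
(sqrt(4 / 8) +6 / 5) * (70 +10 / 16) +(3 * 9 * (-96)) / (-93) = 565 * sqrt(2) / 16 +13965 / 124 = 162.56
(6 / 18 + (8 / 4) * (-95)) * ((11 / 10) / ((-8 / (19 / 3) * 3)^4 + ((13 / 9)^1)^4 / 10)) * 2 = -3567780553986 / 1766915790241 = -2.02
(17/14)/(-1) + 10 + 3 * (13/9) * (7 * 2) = 2917/42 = 69.45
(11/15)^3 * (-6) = -2662/1125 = -2.37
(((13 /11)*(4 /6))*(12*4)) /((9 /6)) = 832 /33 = 25.21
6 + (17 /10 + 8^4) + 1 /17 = 697639 /170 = 4103.76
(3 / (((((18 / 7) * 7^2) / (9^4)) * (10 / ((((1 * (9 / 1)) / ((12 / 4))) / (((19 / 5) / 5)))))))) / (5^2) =6561 / 2660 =2.47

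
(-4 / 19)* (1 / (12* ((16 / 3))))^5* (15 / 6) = -5 / 10200547328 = -0.00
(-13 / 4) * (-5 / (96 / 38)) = 1235 / 192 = 6.43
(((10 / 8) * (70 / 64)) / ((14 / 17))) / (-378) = -0.00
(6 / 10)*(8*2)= 48 / 5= 9.60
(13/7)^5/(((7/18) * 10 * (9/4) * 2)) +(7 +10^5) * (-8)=-470628199134/588245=-800054.74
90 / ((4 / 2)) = 45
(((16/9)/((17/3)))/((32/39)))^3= 2197/39304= 0.06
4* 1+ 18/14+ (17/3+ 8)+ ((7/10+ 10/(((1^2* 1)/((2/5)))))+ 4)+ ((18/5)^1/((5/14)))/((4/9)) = 52849/1050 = 50.33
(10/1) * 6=60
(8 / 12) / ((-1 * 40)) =-1 / 60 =-0.02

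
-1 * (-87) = 87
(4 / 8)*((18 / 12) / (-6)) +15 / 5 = 23 / 8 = 2.88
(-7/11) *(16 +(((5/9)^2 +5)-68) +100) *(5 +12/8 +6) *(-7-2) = 377825/99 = 3816.41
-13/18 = -0.72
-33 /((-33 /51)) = 51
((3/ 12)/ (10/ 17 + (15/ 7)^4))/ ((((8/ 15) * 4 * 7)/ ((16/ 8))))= 0.00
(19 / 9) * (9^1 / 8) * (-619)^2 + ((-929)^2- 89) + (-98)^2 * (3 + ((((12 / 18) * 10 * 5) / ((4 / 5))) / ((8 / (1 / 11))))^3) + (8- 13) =1802785.84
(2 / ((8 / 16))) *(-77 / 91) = -44 / 13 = -3.38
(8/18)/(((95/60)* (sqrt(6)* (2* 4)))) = sqrt(6)/171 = 0.01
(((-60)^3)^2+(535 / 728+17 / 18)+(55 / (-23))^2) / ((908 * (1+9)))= 161710069273640387 / 31471352640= 5138325.99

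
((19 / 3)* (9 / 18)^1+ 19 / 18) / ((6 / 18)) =38 / 3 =12.67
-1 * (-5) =5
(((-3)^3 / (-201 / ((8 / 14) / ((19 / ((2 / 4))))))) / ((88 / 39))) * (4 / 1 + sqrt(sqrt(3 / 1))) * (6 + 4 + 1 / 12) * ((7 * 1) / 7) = 1287 * 3^(1 / 4) / 142576 + 1287 / 35644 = 0.05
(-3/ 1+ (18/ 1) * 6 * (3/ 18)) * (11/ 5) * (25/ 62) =825/ 62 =13.31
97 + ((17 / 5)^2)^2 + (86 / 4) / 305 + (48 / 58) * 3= 515634423 / 2211250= 233.19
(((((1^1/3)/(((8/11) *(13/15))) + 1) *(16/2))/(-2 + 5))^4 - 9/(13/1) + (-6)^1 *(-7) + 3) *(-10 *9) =-824035770/28561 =-28851.78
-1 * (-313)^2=-97969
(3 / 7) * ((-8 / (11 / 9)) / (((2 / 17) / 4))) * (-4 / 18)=1632 / 77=21.19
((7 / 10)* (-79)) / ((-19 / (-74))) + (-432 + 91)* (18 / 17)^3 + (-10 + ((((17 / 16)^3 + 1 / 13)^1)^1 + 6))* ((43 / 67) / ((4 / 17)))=-4180102740159007 / 6660525015040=-627.59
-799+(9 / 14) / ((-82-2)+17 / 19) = -17662865 / 22106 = -799.01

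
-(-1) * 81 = 81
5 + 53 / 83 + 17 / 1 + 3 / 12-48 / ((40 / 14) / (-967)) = 16268.49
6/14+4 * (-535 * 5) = -74897/7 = -10699.57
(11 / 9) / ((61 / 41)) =451 / 549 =0.82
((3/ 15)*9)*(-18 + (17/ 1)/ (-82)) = -13437/ 410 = -32.77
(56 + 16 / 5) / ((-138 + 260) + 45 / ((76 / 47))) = 0.40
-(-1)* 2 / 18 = 1 / 9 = 0.11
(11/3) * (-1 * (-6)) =22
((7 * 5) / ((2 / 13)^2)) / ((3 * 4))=5915 / 48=123.23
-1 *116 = -116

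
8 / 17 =0.47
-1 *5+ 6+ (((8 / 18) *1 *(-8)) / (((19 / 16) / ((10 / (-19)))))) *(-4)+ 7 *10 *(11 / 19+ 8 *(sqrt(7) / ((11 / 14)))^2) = 2510118799 / 393129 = 6384.97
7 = 7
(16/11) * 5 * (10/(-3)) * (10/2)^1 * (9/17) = -12000/187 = -64.17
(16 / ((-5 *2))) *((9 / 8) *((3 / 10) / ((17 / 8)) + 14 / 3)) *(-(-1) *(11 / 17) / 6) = -6743 / 7225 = -0.93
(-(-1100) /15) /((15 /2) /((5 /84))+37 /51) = 0.58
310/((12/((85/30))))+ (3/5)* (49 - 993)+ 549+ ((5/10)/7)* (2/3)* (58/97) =6822677/122220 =55.82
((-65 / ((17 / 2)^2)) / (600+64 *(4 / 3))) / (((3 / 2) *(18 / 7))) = -455 / 1336914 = -0.00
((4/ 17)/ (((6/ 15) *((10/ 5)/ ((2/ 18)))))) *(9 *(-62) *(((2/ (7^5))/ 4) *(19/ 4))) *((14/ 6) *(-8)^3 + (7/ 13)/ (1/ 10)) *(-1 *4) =-12.26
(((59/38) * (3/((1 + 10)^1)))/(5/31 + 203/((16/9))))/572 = 10974/1695100979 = 0.00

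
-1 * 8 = -8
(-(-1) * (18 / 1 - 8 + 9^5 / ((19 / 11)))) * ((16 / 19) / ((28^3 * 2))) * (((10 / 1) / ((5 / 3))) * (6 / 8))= 2.95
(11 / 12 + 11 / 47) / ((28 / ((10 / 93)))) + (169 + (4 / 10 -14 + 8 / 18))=190740307 / 1223880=155.85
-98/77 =-14/11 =-1.27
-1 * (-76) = 76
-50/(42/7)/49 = -25/147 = -0.17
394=394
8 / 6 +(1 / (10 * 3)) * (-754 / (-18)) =737 / 270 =2.73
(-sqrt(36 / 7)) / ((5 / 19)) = -114 * sqrt(7) / 35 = -8.62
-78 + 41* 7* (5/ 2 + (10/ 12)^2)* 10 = 163621/ 18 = 9090.06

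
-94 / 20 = -47 / 10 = -4.70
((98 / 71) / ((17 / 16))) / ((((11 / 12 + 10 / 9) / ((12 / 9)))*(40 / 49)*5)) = 460992 / 2202775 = 0.21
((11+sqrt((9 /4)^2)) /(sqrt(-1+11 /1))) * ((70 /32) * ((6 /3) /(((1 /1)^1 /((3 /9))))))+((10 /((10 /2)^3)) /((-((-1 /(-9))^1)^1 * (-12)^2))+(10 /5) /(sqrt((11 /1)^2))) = 389 /2200+371 * sqrt(10) /192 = 6.29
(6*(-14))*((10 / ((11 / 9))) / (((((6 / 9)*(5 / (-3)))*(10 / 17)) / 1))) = 57834 / 55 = 1051.53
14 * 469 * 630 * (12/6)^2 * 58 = 959686560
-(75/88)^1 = -75/88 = -0.85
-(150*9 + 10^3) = -2350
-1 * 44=-44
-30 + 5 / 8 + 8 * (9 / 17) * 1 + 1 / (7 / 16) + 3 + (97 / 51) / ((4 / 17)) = -33617 / 2856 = -11.77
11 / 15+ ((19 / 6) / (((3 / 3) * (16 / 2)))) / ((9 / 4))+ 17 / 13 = 2.22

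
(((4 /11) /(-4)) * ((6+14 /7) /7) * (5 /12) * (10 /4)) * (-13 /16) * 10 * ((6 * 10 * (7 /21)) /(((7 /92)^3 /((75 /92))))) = 859625000 /26411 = 32547.99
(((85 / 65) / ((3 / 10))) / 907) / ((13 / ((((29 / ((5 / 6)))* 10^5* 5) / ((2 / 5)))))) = 2465000000 / 153283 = 16081.37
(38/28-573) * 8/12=-8003/21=-381.10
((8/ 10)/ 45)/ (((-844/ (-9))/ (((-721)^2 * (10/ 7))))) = 140.78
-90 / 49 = -1.84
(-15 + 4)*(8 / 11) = -8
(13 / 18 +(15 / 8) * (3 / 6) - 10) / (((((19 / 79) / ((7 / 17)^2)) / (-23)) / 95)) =534643165 / 41616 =12847.06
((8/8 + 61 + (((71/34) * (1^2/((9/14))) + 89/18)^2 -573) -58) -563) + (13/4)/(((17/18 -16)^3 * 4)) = -1984497787471619/1863591519996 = -1064.88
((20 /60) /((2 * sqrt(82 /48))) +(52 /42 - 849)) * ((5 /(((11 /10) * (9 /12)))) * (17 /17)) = -3560600 /693 +200 * sqrt(246) /4059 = -5137.18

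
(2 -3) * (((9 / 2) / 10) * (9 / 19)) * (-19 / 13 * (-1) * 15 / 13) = -243 / 676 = -0.36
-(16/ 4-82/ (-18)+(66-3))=-644/ 9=-71.56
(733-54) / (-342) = -679 / 342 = -1.99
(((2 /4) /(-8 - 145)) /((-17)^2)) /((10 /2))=-1 /442170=-0.00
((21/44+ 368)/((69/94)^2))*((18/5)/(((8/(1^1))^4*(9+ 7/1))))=35814517/953384960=0.04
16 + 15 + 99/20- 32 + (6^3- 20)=3999/20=199.95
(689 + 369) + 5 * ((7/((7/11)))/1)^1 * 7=1443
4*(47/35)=188/35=5.37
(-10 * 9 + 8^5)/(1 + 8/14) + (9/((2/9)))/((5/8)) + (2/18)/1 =10325701/495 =20860.00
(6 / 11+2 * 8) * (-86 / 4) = -3913 / 11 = -355.73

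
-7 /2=-3.50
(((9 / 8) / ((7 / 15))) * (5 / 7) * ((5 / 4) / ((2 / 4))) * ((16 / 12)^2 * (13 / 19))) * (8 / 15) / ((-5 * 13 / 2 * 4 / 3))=-60 / 931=-0.06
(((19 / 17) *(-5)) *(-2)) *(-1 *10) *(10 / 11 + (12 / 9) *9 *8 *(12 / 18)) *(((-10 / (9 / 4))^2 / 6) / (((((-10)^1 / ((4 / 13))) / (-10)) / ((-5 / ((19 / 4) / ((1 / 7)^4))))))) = 3.22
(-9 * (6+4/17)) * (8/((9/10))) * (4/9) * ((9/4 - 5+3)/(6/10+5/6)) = -38.67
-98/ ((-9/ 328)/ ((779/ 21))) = 3577168/ 27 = 132487.70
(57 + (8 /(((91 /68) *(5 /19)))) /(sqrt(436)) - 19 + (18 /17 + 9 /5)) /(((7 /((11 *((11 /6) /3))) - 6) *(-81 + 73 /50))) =156332 *sqrt(109) /591717945 + 420233 /4056540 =0.11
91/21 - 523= -518.67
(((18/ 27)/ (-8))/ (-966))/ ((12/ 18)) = 1/ 7728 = 0.00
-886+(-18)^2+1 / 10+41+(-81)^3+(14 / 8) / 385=-117031617 / 220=-531961.90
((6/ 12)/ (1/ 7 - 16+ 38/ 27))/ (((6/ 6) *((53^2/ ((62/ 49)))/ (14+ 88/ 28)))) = -0.00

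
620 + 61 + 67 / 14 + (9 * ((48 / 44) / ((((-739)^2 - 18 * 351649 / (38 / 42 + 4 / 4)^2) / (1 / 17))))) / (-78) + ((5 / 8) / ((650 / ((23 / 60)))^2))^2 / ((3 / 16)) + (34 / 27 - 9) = 944985117724073992635357044723389 / 1393690912233838938720000000000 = 678.04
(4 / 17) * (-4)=-16 / 17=-0.94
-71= -71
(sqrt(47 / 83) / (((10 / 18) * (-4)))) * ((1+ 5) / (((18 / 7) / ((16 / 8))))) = -1.58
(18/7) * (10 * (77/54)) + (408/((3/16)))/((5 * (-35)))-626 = -315928/525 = -601.77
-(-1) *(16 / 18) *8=64 / 9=7.11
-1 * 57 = -57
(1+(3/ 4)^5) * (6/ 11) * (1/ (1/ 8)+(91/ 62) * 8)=13.32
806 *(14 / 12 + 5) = 14911 / 3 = 4970.33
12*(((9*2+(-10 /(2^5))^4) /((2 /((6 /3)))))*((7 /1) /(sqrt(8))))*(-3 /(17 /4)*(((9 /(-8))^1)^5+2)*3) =-1447065449739*sqrt(2) /9126805504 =-224.23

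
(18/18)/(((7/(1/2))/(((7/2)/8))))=1/32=0.03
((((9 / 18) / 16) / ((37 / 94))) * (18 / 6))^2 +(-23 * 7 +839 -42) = 222914985 / 350464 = 636.06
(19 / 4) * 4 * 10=190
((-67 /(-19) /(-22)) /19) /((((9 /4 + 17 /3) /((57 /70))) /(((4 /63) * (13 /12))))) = -871 /14593425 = -0.00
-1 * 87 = -87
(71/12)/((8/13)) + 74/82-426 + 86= -1296845/3936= -329.48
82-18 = 64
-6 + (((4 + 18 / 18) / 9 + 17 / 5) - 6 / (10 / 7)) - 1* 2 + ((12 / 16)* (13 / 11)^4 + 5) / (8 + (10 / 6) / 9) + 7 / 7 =-6.45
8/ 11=0.73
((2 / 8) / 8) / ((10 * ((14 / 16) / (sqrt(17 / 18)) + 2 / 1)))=17 / 8675-21 * sqrt(34) / 138800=0.00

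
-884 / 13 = -68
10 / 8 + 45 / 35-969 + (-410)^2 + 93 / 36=7019717 / 42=167136.12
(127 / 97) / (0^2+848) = 127 / 82256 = 0.00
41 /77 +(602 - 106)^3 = 9395843113 /77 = 122023936.53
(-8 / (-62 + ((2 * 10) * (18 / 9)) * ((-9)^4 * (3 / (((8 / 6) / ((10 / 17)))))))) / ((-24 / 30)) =85 / 2951923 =0.00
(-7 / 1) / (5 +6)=-7 / 11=-0.64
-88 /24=-11 /3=-3.67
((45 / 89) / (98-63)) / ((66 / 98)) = 21 / 979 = 0.02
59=59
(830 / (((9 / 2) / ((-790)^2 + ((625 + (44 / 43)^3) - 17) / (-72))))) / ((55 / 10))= 1482635026198400 / 70840737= 20929130.45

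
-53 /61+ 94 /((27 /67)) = 382747 /1647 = 232.39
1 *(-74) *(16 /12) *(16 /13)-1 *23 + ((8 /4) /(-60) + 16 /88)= -206331 /1430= -144.29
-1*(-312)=312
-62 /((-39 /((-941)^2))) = 54899822 /39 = 1407687.74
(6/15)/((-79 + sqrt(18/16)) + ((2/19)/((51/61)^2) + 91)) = 0.03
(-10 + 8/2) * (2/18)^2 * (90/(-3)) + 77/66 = 61/18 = 3.39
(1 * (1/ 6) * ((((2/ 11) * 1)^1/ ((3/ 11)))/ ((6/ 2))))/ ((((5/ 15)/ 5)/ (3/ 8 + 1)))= 55/ 72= 0.76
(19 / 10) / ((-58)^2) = 19 / 33640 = 0.00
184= 184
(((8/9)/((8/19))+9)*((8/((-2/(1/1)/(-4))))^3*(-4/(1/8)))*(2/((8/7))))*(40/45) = -183500800/81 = -2265441.98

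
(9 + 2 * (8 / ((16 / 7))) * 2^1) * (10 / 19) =230 / 19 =12.11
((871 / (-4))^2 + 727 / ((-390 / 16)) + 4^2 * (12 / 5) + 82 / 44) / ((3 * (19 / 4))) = 1627643177 / 489060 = 3328.11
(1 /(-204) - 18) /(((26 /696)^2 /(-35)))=1297377060 /2873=451575.73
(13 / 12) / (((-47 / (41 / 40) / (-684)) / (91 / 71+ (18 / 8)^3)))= 204.79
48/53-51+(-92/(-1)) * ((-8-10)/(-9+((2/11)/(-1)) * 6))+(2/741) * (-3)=114.01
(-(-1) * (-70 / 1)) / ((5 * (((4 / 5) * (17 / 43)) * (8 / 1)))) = -1505 / 272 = -5.53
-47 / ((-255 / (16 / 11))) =752 / 2805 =0.27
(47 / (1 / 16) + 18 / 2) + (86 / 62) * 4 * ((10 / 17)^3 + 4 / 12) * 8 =358596037 / 456909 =784.83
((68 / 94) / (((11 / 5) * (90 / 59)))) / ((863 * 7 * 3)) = 0.00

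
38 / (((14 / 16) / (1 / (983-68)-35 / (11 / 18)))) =-175237456 / 70455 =-2487.23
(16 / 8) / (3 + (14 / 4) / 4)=16 / 31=0.52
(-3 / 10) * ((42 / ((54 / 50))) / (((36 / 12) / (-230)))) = 8050 / 9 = 894.44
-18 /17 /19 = -0.06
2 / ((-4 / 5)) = -5 / 2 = -2.50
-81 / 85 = -0.95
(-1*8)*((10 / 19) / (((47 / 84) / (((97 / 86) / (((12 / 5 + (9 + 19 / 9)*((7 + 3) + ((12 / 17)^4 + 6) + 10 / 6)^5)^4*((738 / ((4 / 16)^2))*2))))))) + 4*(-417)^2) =-12080414193057712248829703089318030906813973724603375107524657187821515936809635196715075127709199384805095989894620264952513429069471126969537185227566396769 / 2170999566005057868961971266389412014778385737760405390858834443569793236609846820976261323833502740746001851262963615551416260042567274191508215881728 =-5564448.00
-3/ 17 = -0.18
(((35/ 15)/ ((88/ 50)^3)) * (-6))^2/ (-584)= -11962890625/ 1059421822976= -0.01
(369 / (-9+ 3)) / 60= -41 / 40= -1.02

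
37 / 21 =1.76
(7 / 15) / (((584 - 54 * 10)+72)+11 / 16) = 112 / 28005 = 0.00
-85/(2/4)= -170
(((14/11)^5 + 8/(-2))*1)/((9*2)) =-5910/161051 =-0.04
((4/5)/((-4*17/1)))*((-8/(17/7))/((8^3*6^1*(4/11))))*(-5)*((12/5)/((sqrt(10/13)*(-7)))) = 11*sqrt(130)/1849600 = 0.00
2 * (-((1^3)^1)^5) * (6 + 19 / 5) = -98 / 5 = -19.60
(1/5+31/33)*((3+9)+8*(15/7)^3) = 1949936/18865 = 103.36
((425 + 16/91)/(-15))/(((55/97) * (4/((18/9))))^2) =-121347873/5505500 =-22.04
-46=-46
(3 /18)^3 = 1 /216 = 0.00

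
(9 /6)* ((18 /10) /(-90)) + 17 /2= 847 /100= 8.47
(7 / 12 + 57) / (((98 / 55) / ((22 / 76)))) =418055 / 44688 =9.35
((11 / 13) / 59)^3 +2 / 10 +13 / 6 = 32036494003 / 13536529890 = 2.37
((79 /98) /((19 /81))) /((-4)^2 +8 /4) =711 /3724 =0.19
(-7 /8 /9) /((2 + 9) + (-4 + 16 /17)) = -119 /9720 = -0.01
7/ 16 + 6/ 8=19/ 16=1.19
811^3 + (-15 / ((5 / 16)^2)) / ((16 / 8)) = 2667058271 / 5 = 533411654.20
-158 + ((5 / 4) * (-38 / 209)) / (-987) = -3430807 / 21714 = -158.00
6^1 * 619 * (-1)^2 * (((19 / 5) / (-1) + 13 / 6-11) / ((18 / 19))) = -4457419 / 90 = -49526.88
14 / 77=2 / 11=0.18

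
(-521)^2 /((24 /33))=2985851 /8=373231.38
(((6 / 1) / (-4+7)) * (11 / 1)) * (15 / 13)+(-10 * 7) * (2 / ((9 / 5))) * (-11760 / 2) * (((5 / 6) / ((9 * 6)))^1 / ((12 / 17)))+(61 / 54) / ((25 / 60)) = 10026.38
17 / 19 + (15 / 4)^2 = 4547 / 304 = 14.96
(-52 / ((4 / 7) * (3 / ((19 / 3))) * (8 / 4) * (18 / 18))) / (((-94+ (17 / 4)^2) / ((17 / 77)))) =33592 / 120285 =0.28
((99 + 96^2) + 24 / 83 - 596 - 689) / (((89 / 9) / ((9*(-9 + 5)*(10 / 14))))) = -1079752680 / 51709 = -20881.33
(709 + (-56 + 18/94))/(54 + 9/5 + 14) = 153500/16403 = 9.36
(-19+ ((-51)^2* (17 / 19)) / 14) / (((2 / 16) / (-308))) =-6892688 / 19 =-362773.05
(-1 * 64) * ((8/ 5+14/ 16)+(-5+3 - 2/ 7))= -12.11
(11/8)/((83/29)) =319/664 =0.48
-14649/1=-14649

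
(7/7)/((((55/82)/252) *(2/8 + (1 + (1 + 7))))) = 82656/2035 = 40.62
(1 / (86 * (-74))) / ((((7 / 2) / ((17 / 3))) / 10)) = -0.00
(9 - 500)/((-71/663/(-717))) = -3287424.80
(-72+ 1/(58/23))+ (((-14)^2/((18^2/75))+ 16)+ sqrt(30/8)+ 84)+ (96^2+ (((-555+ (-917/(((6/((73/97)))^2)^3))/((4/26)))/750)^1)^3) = sqrt(15)/2+ 53366825483136910956458243835851396369476078234510329598643164259/5744940019524560039799242924452521426911742392500224000000000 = 9291.30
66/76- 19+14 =-157/38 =-4.13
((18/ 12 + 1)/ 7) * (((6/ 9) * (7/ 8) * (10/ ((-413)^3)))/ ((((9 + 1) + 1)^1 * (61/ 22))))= -25/ 25782868902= -0.00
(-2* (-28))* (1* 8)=448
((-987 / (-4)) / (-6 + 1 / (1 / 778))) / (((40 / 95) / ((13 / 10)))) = 243789 / 247040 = 0.99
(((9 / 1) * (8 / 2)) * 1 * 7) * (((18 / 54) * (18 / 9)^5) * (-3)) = -8064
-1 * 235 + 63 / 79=-18502 / 79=-234.20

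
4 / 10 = 2 / 5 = 0.40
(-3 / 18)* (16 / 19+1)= -35 / 114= -0.31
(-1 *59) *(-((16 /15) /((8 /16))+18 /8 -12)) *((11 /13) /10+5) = -17822543 /7800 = -2284.94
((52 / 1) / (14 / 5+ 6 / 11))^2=511225 / 2116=241.60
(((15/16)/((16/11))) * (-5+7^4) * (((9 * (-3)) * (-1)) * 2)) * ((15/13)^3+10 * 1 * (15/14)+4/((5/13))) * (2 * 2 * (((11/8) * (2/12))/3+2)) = 593888900121/37856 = 15688104.93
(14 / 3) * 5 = 70 / 3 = 23.33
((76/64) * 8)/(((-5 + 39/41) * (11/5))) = -3895/3652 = -1.07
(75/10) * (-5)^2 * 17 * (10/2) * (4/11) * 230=14662500/11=1332954.55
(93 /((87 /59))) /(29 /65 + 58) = 118885 /110171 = 1.08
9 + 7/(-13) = 110/13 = 8.46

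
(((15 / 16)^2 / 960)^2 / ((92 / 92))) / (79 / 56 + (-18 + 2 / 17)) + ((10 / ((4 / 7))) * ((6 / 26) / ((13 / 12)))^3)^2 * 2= 233842315723718242228275 / 4086228225807259516534784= 0.06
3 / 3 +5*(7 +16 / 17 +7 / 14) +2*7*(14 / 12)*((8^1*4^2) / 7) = 34871 / 102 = 341.87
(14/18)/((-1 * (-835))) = 7/7515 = 0.00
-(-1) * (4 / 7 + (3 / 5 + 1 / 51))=2126 / 1785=1.19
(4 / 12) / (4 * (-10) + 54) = 1 / 42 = 0.02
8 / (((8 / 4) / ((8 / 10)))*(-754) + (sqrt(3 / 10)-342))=-178160 / 49595287-8*sqrt(30) / 49595287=-0.00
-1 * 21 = -21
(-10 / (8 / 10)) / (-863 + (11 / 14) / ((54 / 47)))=9450 / 651911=0.01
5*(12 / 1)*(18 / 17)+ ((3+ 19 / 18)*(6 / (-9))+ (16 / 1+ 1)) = 35722 / 459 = 77.83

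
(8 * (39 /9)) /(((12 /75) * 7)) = 650 /21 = 30.95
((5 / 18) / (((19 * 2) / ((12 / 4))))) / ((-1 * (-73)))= 0.00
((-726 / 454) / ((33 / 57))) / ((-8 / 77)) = 26.59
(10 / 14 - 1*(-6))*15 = 100.71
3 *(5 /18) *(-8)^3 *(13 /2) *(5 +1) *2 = -33280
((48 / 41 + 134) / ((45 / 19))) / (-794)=-0.07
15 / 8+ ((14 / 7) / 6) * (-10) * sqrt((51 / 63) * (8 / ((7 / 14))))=15 / 8 - 40 * sqrt(357) / 63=-10.12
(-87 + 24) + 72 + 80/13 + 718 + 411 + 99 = 16161/13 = 1243.15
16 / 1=16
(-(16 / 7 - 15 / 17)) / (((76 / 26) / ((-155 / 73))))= 336505 / 330106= 1.02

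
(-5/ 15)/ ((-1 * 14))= 1/ 42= 0.02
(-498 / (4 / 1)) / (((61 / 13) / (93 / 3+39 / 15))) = -271908 / 305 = -891.50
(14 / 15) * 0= 0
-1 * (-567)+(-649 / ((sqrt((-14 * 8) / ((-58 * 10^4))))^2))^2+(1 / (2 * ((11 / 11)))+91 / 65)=5534844390903761 / 490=11295600797762.78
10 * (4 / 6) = 20 / 3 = 6.67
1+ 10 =11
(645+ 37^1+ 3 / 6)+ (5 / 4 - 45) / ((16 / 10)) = 20965 / 32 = 655.16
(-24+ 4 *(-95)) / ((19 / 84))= -33936 / 19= -1786.11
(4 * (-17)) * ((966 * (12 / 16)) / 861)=-57.22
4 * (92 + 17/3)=1172/3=390.67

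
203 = 203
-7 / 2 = -3.50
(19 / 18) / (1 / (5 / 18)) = 95 / 324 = 0.29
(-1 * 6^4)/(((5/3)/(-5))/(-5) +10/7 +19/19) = -68040/131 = -519.39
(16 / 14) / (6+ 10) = 1 / 14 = 0.07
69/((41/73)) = 5037/41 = 122.85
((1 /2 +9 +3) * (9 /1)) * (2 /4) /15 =15 /4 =3.75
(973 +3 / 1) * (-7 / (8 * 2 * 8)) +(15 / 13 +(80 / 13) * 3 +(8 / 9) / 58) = -33.74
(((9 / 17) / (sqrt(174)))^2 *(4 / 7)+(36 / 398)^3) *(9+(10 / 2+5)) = 14586267510 / 462331101533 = 0.03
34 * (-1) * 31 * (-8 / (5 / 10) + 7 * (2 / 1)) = 2108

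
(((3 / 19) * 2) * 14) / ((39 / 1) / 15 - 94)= -420 / 8683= -0.05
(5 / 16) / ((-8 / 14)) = -35 / 64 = -0.55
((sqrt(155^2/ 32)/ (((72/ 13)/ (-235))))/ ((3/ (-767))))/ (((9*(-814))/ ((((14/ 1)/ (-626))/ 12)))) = 2542355725*sqrt(2)/ 47548435968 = 0.08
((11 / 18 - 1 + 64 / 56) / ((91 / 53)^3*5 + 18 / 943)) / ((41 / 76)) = 12361257310 / 224013324213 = 0.06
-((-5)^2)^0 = -1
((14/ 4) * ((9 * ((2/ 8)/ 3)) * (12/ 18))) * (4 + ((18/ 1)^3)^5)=11806621078835552263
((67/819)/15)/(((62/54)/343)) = 3283/2015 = 1.63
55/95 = 11/19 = 0.58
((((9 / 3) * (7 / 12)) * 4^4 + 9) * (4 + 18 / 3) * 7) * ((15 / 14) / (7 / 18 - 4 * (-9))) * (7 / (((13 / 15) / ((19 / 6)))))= 41027175 / 1703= 24091.12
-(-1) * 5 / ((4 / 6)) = 15 / 2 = 7.50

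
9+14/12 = 61/6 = 10.17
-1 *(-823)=823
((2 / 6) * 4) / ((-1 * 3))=-4 / 9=-0.44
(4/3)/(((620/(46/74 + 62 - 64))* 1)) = -17/5735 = -0.00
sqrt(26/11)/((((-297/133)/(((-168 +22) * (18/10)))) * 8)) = 9709 * sqrt(286)/7260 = 22.62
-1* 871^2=-758641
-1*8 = -8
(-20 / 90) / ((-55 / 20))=8 / 99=0.08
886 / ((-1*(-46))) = 443 / 23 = 19.26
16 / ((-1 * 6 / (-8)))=64 / 3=21.33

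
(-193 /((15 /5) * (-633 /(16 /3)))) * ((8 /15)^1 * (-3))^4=12648448 /3560625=3.55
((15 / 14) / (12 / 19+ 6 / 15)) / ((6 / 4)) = 0.69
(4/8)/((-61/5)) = -5/122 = -0.04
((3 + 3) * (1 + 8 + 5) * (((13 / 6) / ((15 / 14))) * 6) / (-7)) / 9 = -728 / 45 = -16.18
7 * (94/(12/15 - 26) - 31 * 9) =-17812/9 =-1979.11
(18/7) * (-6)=-108/7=-15.43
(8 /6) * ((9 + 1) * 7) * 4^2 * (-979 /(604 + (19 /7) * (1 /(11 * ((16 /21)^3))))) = -197612011520 /81716883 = -2418.25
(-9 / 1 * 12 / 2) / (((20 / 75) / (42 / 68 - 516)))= 7096815 / 68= 104364.93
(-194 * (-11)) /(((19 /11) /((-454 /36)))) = -2664299 /171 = -15580.70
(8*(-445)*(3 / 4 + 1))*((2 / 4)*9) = -28035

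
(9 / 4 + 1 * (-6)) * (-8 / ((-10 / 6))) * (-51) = 918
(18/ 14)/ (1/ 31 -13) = -0.10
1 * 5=5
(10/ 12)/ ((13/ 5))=25/ 78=0.32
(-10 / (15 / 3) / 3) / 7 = -2 / 21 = -0.10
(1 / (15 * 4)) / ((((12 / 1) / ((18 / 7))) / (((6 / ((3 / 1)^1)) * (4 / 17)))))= 1 / 595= 0.00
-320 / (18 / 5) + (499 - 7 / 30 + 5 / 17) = 627563 / 1530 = 410.17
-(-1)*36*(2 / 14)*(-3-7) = -51.43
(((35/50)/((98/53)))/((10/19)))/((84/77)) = 11077/16800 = 0.66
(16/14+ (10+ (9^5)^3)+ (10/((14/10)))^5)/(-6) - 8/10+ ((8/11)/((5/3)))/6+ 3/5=-34315188685542.39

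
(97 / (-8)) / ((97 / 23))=-23 / 8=-2.88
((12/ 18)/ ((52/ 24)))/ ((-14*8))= -1/ 364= -0.00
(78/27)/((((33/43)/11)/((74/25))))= 82732/675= 122.57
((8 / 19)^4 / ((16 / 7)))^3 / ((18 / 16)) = 0.00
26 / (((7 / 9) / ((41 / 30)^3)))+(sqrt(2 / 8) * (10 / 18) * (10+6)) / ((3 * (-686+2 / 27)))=414824999 / 4861500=85.33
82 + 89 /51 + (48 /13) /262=7274737 /86853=83.76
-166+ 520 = 354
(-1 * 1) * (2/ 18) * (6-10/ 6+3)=-22/ 27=-0.81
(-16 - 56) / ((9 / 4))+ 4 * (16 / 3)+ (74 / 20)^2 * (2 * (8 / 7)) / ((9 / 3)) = -124 / 525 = -0.24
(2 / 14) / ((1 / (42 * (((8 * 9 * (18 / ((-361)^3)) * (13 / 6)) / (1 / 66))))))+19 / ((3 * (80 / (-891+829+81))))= 1.48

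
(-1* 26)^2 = 676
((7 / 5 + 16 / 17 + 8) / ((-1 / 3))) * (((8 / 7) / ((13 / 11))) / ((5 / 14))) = -464112 / 5525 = -84.00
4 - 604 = -600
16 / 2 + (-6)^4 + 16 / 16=1305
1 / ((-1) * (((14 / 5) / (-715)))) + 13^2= 5941 / 14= 424.36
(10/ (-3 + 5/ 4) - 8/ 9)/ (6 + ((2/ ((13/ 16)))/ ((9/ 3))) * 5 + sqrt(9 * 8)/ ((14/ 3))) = -7457632/ 11040243 + 316368 * sqrt(2)/ 3680081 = -0.55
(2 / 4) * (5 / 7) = 5 / 14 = 0.36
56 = 56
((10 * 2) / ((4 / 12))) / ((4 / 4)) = 60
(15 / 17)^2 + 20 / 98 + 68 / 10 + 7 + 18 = 2321174 / 70805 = 32.78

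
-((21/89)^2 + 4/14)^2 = -358307041/3074369809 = -0.12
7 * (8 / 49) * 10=80 / 7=11.43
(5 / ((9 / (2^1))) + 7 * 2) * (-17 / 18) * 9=-1156 / 9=-128.44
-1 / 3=-0.33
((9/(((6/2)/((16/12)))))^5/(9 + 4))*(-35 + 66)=31744/13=2441.85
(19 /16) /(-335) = -19 /5360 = -0.00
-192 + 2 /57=-10942 /57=-191.96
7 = 7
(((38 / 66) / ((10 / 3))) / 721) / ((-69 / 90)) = -57 / 182413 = -0.00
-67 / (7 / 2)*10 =-1340 / 7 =-191.43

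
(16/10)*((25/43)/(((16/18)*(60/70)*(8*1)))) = 105/688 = 0.15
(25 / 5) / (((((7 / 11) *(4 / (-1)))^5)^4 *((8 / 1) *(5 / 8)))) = 672749994932560009201 / 87732524600823436081182539776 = 0.00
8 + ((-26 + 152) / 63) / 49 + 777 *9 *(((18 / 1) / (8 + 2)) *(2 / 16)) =3099673 / 1960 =1581.47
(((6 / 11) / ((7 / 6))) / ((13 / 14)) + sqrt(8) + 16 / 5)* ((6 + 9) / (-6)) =-1324 / 143-5* sqrt(2) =-16.33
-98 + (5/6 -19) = -697/6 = -116.17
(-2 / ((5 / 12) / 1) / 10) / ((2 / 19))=-114 / 25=-4.56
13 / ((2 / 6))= 39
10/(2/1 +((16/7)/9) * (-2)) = 315/47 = 6.70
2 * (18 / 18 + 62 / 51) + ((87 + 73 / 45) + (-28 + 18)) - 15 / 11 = 687421 / 8415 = 81.69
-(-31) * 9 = 279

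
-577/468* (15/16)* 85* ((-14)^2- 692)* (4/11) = 7601975/429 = 17720.22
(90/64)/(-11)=-45/352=-0.13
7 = 7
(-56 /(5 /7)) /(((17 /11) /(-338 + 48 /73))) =106187312 /6205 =17113.18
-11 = -11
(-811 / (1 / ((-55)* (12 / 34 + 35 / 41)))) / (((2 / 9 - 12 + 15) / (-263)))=-4392856.55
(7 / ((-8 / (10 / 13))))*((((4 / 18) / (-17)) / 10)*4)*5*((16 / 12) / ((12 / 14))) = 0.03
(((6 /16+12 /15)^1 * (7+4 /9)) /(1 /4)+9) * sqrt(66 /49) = 3959 * sqrt(66) /630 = 51.05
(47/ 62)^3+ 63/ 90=1353263/ 1191640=1.14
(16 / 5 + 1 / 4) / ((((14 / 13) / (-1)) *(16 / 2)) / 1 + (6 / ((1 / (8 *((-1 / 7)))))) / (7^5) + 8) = -105531153 / 18836320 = -5.60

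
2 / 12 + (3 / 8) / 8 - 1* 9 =-1687 / 192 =-8.79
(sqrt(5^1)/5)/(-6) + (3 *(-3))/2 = -4.57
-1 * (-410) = 410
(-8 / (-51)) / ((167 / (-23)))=-184 / 8517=-0.02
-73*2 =-146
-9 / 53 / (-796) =9 / 42188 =0.00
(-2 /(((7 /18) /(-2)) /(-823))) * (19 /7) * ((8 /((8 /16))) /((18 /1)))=-1000768 /49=-20423.84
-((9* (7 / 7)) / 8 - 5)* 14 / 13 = 217 / 52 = 4.17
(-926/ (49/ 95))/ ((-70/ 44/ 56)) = 3096544/ 49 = 63194.78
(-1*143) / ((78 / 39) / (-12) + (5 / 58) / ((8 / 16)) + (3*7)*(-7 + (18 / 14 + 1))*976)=1914 / 1293275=0.00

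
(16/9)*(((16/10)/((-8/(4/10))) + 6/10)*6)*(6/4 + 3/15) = 3536/375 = 9.43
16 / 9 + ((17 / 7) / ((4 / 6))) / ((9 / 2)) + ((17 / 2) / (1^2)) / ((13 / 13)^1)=1397 / 126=11.09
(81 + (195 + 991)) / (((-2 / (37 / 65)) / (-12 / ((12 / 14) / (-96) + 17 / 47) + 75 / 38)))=35332842937 / 3057860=11554.76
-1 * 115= -115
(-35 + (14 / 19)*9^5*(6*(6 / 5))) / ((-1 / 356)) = -10593624076 / 95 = -111511832.38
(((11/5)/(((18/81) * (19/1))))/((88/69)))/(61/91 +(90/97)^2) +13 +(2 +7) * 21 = 403076196959/1992794480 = 202.27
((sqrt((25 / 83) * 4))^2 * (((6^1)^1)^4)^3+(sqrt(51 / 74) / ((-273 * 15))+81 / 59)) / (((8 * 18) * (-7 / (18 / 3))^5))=-693522852612642 / 82303879+3 * sqrt(3774) / 282945845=-8426368.98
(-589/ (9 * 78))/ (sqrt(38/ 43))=-31 * sqrt(1634)/ 1404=-0.89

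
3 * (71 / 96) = 71 / 32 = 2.22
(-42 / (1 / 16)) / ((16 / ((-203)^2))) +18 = -1730760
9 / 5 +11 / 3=82 / 15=5.47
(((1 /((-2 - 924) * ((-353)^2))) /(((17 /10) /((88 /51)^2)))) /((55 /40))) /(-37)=0.00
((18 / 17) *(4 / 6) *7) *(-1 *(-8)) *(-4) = -2688 / 17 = -158.12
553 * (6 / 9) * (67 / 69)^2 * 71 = 352503214 / 14283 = 24679.91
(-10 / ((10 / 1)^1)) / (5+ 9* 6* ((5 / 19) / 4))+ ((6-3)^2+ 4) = 12.88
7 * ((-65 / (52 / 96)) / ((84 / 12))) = -120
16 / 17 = 0.94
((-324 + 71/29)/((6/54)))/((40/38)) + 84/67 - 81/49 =-2749.67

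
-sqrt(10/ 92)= -sqrt(230)/ 46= -0.33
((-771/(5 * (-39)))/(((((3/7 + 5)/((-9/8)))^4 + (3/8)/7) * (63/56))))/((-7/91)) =-28789411392/341662438585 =-0.08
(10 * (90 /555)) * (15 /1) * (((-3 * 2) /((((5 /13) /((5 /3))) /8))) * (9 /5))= -336960 /37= -9107.03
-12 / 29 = -0.41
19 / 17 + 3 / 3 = 36 / 17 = 2.12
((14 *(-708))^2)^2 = 9652619201089536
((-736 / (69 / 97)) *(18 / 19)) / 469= -18624 / 8911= -2.09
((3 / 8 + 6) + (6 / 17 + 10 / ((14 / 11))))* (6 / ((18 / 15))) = 69425 / 952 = 72.93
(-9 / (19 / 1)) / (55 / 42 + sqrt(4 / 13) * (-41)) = 270270 / 224614409 + 1301832 * sqrt(13) / 224614409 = 0.02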